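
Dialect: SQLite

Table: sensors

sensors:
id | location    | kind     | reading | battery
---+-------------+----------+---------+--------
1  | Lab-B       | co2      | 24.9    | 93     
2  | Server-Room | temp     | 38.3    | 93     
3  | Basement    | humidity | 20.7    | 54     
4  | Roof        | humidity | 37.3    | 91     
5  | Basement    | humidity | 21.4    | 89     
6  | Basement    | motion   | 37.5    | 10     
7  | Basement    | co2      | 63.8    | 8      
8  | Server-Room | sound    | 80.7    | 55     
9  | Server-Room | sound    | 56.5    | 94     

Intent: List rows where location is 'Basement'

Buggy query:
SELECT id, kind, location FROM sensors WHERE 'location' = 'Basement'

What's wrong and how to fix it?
Bug: 'location' in single quotes is a string literal, not the column; the comparison is literal-vs-literal and never true

Fix: Reference the column as location without single quotes

Corrected query:
SELECT id, kind, location FROM sensors WHERE location = 'Basement'

Result:
id | kind     | location
---+----------+---------
3  | humidity | Basement
5  | humidity | Basement
6  | motion   | Basement
7  | co2      | Basement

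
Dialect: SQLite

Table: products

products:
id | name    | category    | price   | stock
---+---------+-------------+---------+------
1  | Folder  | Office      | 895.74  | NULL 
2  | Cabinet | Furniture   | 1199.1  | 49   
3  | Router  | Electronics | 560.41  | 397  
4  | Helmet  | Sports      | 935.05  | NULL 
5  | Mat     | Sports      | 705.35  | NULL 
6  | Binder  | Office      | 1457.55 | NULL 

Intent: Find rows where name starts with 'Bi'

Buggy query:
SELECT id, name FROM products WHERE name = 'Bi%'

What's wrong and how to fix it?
Bug: Wildcards only work with LIKE; '=' treats '%' as a literal character

Fix: Replace '=' with LIKE so 'Bi%' is treated as a pattern

Corrected query:
SELECT id, name FROM products WHERE name LIKE 'Bi%'

Result:
id | name  
---+-------
6  | Binder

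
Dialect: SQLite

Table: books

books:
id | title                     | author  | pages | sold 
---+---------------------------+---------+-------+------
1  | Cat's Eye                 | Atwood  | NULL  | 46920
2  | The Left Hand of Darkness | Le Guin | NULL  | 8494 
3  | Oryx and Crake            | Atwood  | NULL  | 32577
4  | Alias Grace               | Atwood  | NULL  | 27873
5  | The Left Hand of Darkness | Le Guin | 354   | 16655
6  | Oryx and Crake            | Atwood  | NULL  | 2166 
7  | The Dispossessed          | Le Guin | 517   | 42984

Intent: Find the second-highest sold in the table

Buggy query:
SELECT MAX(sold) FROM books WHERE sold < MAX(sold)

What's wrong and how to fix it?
Bug: The inner MAX is an aggregate inside WHERE, which is not allowed

Fix: Put the inner MAX in a scalar subquery

Corrected query:
SELECT MAX(sold) FROM books WHERE sold < (SELECT MAX(sold) FROM books)

Result:
MAX(sold)
---------
42984    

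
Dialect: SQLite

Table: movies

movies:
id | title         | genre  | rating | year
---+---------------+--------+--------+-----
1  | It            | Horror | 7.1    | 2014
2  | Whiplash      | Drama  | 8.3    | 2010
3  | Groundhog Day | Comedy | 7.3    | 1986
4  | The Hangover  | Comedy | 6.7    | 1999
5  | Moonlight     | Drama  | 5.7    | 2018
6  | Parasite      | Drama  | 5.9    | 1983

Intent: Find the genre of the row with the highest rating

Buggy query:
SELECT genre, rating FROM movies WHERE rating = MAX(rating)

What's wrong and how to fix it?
Bug: MAX(rating) is an aggregate and cannot be used directly in WHERE

Fix: Use a subquery: WHERE rating = (SELECT MAX(rating) FROM movies)

Corrected query:
SELECT genre, rating FROM movies WHERE rating = (SELECT MAX(rating) FROM movies)

Result:
genre | rating
------+-------
Drama | 8.3   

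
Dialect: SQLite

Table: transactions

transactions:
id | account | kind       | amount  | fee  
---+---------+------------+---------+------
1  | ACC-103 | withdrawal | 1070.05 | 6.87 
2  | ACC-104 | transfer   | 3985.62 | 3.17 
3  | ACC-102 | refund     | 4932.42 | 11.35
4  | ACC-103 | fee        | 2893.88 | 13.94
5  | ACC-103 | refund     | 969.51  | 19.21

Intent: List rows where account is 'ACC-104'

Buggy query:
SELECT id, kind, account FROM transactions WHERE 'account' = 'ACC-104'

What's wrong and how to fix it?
Bug: 'account' in single quotes is a string literal, not the column; the comparison is literal-vs-literal and never true

Fix: Reference the column as account without single quotes

Corrected query:
SELECT id, kind, account FROM transactions WHERE account = 'ACC-104'

Result:
id | kind     | account
---+----------+--------
2  | transfer | ACC-104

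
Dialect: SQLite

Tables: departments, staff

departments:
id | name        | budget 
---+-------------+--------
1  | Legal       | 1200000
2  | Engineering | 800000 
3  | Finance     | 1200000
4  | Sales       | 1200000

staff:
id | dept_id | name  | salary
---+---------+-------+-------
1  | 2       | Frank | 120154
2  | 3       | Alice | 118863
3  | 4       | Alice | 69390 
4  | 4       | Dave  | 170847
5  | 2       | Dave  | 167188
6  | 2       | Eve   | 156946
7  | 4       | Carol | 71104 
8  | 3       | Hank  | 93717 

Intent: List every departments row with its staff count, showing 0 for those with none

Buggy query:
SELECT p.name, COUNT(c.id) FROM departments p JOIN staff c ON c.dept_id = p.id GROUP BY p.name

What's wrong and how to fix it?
Bug: INNER JOIN drops departments rows that have no matching staff rows

Fix: Use LEFT JOIN so parents without children still appear (COUNT(c.id) gives 0)

Corrected query:
SELECT p.name, COUNT(c.id) FROM departments p LEFT JOIN staff c ON c.dept_id = p.id GROUP BY p.name

Result:
name        | COUNT(c.id)
------------+------------
Engineering | 3          
Finance     | 2          
Legal       | 0          
Sales       | 3          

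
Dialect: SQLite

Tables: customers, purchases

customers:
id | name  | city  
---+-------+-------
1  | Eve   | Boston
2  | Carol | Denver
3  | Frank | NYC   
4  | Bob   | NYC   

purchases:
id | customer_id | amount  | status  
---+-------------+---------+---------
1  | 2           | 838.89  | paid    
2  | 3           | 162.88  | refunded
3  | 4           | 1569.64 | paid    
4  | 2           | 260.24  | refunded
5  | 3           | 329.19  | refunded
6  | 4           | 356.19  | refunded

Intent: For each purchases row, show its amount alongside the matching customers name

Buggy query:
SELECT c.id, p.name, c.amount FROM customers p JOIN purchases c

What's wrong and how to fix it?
Bug: JOIN with no ON clause produces a cartesian product; every purchases row pairs with every customers row

Fix: Add ON c.customer_id = p.id to the JOIN

Corrected query:
SELECT c.id, p.name, c.amount FROM customers p JOIN purchases c ON c.customer_id = p.id

Result:
id | name  | amount 
---+-------+--------
1  | Carol | 838.89 
2  | Frank | 162.88 
3  | Bob   | 1569.64
4  | Carol | 260.24 
5  | Frank | 329.19 
6  | Bob   | 356.19 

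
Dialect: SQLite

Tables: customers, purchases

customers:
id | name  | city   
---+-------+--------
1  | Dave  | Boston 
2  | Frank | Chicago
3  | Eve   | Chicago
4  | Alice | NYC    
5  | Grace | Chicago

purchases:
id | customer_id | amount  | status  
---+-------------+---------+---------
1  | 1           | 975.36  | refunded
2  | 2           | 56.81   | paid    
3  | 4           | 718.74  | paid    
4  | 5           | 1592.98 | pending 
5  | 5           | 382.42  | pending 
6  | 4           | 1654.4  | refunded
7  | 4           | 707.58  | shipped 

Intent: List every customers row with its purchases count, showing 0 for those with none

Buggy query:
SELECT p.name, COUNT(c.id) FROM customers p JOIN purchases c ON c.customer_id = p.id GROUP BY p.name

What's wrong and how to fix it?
Bug: An inner join excludes parents with zero children

Fix: Use LEFT JOIN so parents without children still appear (COUNT(c.id) gives 0)

Corrected query:
SELECT p.name, COUNT(c.id) FROM customers p LEFT JOIN purchases c ON c.customer_id = p.id GROUP BY p.name

Result:
name  | COUNT(c.id)
------+------------
Alice | 3          
Dave  | 1          
Eve   | 0          
Frank | 1          
Grace | 2          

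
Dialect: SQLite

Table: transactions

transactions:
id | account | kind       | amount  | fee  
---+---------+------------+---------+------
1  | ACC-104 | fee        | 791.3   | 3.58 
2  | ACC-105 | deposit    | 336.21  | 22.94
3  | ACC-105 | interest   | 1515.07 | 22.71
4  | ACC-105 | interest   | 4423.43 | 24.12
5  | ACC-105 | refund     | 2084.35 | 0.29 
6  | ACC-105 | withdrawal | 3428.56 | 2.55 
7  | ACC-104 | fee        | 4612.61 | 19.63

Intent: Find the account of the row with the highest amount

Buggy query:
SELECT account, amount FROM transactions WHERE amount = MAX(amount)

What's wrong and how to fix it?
Bug: MAX(amount) is an aggregate and cannot be used directly in WHERE

Fix: Use a subquery: WHERE amount = (SELECT MAX(amount) FROM transactions)

Corrected query:
SELECT account, amount FROM transactions WHERE amount = (SELECT MAX(amount) FROM transactions)

Result:
account | amount 
--------+--------
ACC-104 | 4612.61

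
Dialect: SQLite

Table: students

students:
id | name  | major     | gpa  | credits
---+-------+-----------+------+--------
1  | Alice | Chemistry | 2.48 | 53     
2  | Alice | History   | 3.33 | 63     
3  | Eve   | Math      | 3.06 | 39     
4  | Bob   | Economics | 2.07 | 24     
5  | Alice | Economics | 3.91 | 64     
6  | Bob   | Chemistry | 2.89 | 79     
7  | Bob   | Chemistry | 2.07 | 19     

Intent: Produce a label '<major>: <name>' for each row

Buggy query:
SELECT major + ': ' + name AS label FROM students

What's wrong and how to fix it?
Bug: '+' is numeric addition; on text columns SQLite converts them to 0 instead of concatenating

Fix: Replace + with || to concatenate text

Corrected query:
SELECT major || ': ' || name AS label FROM students

Result:
label           
----------------
Chemistry: Alice
History: Alice  
Math: Eve       
Economics: Bob  
Economics: Alice
Chemistry: Bob  
Chemistry: Bob  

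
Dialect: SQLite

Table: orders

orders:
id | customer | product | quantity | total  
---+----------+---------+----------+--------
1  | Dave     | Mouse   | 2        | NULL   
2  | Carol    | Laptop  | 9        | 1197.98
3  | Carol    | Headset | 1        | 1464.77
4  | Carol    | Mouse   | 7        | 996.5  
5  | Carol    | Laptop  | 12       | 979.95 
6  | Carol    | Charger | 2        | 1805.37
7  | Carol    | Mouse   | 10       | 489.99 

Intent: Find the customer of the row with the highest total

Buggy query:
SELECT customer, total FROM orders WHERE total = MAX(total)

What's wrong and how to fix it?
Bug: WHERE is evaluated per row; an aggregate over the whole table isn't defined there

Fix: Wrap MAX in a scalar subquery so WHERE compares against a single value

Corrected query:
SELECT customer, total FROM orders WHERE total = (SELECT MAX(total) FROM orders)

Result:
customer | total  
---------+--------
Carol    | 1805.37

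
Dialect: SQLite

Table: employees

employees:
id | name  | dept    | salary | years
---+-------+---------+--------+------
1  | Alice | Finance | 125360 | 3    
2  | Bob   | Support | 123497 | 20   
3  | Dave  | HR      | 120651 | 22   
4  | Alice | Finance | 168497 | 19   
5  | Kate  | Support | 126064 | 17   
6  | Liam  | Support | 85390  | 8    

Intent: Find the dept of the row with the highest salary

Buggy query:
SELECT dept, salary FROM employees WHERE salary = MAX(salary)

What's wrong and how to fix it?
Bug: MAX(salary) is an aggregate and cannot be used directly in WHERE

Fix: Wrap MAX in a scalar subquery so WHERE compares against a single value

Corrected query:
SELECT dept, salary FROM employees WHERE salary = (SELECT MAX(salary) FROM employees)

Result:
dept    | salary
--------+-------
Finance | 168497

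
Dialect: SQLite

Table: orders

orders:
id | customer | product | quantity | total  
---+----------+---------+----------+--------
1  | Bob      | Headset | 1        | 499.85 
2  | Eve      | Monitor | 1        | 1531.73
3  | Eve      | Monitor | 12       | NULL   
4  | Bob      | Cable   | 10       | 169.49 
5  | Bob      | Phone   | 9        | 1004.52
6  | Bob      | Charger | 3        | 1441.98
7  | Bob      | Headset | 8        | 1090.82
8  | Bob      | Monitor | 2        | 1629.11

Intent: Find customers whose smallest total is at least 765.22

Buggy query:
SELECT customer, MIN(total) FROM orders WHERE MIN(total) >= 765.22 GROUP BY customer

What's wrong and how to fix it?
Bug: Aggregates like MIN are computed per group after WHERE runs

Fix: Replace WHERE with HAVING after the GROUP BY

Corrected query:
SELECT customer, MIN(total) FROM orders GROUP BY customer HAVING MIN(total) >= 765.22

Result:
customer | MIN(total)
---------+-----------
Eve      | 1531.73   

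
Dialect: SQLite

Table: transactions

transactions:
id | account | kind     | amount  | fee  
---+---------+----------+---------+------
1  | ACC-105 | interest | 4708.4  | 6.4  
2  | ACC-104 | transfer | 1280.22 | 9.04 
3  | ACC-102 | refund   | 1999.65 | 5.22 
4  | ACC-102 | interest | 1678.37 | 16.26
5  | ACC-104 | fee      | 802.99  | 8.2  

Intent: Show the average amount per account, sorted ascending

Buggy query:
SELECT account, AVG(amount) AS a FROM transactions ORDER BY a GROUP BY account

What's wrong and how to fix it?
Bug: GROUP BY must precede ORDER BY

Fix: Move ORDER BY to the end, after GROUP BY

Corrected query:
SELECT account, AVG(amount) AS a FROM transactions GROUP BY account ORDER BY a

Result:
account | a       
--------+---------
ACC-104 | 1041.605
ACC-102 | 1839.01 
ACC-105 | 4708.4  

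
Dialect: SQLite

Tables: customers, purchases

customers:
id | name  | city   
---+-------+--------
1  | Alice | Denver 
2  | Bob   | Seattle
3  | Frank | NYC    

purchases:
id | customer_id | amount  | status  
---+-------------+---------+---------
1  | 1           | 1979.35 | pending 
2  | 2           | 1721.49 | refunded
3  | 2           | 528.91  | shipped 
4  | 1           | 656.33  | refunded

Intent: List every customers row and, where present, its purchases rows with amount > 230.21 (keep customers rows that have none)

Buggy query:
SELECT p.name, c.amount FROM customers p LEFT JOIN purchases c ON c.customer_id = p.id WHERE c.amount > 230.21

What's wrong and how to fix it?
Bug: A WHERE condition on the right-hand table after LEFT JOIN drops unmatched parents

Fix: Move the right-table condition into the ON clause so unmatched parents are kept

Corrected query:
SELECT p.name, c.amount FROM customers p LEFT JOIN purchases c ON c.customer_id = p.id AND c.amount > 230.21

Result:
name  | amount 
------+--------
Alice | 656.33 
Alice | 1979.35
Bob   | 528.91 
Bob   | 1721.49
Frank | NULL   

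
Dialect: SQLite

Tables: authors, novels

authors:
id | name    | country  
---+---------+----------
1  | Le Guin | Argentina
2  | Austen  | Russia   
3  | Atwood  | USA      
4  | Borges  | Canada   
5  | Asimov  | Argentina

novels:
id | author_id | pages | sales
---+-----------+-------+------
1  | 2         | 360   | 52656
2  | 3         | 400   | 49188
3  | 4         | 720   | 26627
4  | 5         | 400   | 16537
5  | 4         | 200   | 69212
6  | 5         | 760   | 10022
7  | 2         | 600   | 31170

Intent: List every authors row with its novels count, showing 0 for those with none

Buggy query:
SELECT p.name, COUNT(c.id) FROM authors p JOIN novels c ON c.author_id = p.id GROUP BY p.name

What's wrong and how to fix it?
Bug: An inner join excludes parents with zero children

Fix: Switch to LEFT JOIN to retain unmatched parent rows

Corrected query:
SELECT p.name, COUNT(c.id) FROM authors p LEFT JOIN novels c ON c.author_id = p.id GROUP BY p.name

Result:
name    | COUNT(c.id)
--------+------------
Asimov  | 2          
Atwood  | 1          
Austen  | 2          
Borges  | 2          
Le Guin | 0          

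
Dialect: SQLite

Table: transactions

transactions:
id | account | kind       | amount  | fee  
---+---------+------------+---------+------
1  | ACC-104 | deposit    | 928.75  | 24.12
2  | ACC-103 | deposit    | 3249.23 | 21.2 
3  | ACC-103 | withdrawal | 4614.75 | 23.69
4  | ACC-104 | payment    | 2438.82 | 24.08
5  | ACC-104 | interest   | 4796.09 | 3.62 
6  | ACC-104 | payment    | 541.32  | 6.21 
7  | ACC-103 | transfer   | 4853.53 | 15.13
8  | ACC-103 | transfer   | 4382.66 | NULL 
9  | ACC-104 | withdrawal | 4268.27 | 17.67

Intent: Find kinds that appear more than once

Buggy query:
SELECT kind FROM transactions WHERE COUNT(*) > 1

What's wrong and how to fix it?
Bug: COUNT(*) is an aggregate and cannot be used in WHERE

Fix: GROUP BY kind, then filter groups with HAVING COUNT(*) > 1

Corrected query:
SELECT kind FROM transactions GROUP BY kind HAVING COUNT(*) > 1

Result:
kind      
----------
deposit   
payment   
transfer  
withdrawal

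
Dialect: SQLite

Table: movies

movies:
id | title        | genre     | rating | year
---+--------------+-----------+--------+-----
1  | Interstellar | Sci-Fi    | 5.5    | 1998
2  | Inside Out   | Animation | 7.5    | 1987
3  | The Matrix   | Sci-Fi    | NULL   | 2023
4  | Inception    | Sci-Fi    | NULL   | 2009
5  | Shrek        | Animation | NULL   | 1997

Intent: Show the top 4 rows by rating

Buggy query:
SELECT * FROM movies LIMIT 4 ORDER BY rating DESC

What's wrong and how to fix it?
Bug: LIMIT must come after ORDER BY

Fix: Sort with ORDER BY, then apply LIMIT

Corrected query:
SELECT * FROM movies ORDER BY rating DESC LIMIT 4

Result:
id | title        | genre     | rating | year
---+--------------+-----------+--------+-----
2  | Inside Out   | Animation | 7.5    | 1987
1  | Interstellar | Sci-Fi    | 5.5    | 1998
3  | The Matrix   | Sci-Fi    | NULL   | 2023
4  | Inception    | Sci-Fi    | NULL   | 2009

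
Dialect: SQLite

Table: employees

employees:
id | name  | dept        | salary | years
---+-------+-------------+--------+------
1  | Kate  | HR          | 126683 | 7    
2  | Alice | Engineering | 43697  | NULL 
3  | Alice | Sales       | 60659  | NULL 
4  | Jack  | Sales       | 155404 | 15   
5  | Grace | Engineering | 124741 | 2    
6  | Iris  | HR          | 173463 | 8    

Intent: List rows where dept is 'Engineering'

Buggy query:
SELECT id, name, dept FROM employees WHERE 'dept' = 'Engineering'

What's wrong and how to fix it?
Bug: Single quotes denote string literals in SQL; the column name is being compared as a constant string

Fix: Remove the quotes around the column name (or use double quotes for an identifier)

Corrected query:
SELECT id, name, dept FROM employees WHERE dept = 'Engineering'

Result:
id | name  | dept       
---+-------+------------
2  | Alice | Engineering
5  | Grace | Engineering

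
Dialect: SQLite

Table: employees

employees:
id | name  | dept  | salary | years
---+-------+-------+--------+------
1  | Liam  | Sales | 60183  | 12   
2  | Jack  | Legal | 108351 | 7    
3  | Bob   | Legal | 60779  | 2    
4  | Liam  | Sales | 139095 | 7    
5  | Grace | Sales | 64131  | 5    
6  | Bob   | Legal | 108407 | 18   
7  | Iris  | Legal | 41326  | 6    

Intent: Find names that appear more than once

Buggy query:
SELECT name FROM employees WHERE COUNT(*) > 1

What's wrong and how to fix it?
Bug: COUNT(*) is an aggregate and cannot be used in WHERE

Fix: Group first, then use HAVING for the count condition

Corrected query:
SELECT name FROM employees GROUP BY name HAVING COUNT(*) > 1

Result:
name
----
Bob 
Liam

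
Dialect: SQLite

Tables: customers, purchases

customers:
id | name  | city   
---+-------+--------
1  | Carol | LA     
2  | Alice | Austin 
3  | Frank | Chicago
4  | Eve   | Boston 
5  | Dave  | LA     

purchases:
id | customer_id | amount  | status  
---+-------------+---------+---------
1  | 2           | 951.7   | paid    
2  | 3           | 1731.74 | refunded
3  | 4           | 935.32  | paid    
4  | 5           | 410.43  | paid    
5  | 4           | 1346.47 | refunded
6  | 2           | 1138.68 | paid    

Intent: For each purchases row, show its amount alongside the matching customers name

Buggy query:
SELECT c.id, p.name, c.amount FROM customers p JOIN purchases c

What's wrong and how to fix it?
Bug: Missing join condition: each purchases row is matched to all customers rows instead of just its own

Fix: Add ON c.customer_id = p.id to the JOIN

Corrected query:
SELECT c.id, p.name, c.amount FROM customers p JOIN purchases c ON c.customer_id = p.id

Result:
id | name  | amount 
---+-------+--------
1  | Alice | 951.7  
2  | Frank | 1731.74
3  | Eve   | 935.32 
4  | Dave  | 410.43 
5  | Eve   | 1346.47
6  | Alice | 1138.68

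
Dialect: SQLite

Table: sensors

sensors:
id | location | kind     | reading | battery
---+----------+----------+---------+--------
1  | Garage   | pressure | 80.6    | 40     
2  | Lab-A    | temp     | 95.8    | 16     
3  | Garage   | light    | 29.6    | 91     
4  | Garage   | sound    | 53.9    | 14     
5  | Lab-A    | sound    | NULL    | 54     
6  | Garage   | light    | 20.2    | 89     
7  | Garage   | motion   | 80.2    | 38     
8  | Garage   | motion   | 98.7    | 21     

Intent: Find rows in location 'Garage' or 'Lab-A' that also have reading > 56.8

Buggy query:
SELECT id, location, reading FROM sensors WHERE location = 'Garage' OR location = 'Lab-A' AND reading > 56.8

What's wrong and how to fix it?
Bug: Without parentheses, AND is evaluated before OR, so the reading filter only applies to the 'Lab-A' branch

Fix: Group the OR with parentheses (or use IN), then AND the threshold

Corrected query:
SELECT id, location, reading FROM sensors WHERE (location = 'Garage' OR location = 'Lab-A') AND reading > 56.8

Result:
id | location | reading
---+----------+--------
1  | Garage   | 80.6   
2  | Lab-A    | 95.8   
7  | Garage   | 80.2   
8  | Garage   | 98.7   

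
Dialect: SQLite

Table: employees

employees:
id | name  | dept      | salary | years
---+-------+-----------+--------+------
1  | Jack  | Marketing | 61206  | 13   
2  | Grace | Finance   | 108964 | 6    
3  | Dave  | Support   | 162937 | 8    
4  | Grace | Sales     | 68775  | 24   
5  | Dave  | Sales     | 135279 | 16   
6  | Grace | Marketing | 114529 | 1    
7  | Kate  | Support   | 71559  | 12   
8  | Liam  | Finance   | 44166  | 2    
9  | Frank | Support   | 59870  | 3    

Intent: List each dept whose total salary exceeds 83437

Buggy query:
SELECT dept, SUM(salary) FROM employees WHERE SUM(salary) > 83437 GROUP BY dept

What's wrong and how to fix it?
Bug: WHERE runs before GROUP BY, so aggregates aren't available there

Fix: Use HAVING (which filters groups after aggregation) instead of WHERE

Corrected query:
SELECT dept, SUM(salary) FROM employees GROUP BY dept HAVING SUM(salary) > 83437

Result:
dept      | SUM(salary)
----------+------------
Finance   | 153130     
Marketing | 175735     
Sales     | 204054     
Support   | 294366     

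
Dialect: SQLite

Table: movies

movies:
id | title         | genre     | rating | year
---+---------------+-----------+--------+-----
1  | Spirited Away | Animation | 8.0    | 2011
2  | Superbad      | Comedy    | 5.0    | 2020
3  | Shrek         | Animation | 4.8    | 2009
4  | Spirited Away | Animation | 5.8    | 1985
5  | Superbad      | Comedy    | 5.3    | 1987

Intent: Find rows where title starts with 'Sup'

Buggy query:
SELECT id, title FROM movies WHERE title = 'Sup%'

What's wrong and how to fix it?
Bug: '=' compares the literal string including the % character; pattern matching needs LIKE

Fix: Use LIKE for wildcard pattern matching

Corrected query:
SELECT id, title FROM movies WHERE title LIKE 'Sup%'

Result:
id | title   
---+---------
2  | Superbad
5  | Superbad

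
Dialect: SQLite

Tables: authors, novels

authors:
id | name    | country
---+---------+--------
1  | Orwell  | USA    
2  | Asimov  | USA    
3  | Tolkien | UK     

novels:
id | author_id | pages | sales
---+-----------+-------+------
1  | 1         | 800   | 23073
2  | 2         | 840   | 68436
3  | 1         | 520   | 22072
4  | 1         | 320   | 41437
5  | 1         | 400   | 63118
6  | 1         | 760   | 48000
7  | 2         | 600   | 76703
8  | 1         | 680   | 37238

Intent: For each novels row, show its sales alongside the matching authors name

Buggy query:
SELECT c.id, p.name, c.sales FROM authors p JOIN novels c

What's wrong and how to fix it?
Bug: Missing join condition: each novels row is matched to all authors rows instead of just its own

Fix: Specify the join condition linking the foreign key to the parent id

Corrected query:
SELECT c.id, p.name, c.sales FROM authors p JOIN novels c ON c.author_id = p.id

Result:
id | name   | sales
---+--------+------
1  | Orwell | 23073
2  | Asimov | 68436
3  | Orwell | 22072
4  | Orwell | 41437
5  | Orwell | 63118
6  | Orwell | 48000
7  | Asimov | 76703
8  | Orwell | 37238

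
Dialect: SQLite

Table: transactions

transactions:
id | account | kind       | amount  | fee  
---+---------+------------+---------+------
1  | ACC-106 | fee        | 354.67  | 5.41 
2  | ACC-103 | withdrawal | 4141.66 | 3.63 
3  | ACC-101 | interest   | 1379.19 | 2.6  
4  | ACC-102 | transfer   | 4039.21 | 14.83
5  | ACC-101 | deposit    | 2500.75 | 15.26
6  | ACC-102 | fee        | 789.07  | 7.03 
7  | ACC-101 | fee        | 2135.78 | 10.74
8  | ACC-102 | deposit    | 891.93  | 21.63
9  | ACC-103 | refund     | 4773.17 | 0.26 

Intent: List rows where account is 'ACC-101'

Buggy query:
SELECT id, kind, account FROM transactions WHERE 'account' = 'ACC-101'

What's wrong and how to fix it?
Bug: 'account' in single quotes is a string literal, not the column; the comparison is literal-vs-literal and never true

Fix: Reference the column as account without single quotes

Corrected query:
SELECT id, kind, account FROM transactions WHERE account = 'ACC-101'

Result:
id | kind     | account
---+----------+--------
3  | interest | ACC-101
5  | deposit  | ACC-101
7  | fee      | ACC-101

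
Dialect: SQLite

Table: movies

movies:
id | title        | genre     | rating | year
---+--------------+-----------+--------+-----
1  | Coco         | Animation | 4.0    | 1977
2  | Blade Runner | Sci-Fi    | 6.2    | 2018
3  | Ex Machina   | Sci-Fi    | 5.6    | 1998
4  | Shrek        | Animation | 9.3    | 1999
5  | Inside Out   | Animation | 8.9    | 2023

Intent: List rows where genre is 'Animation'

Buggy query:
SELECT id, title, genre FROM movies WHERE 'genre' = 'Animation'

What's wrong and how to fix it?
Bug: 'genre' in single quotes is a string literal, not the column; the comparison is literal-vs-literal and never true

Fix: Reference the column as genre without single quotes

Corrected query:
SELECT id, title, genre FROM movies WHERE genre = 'Animation'

Result:
id | title      | genre    
---+------------+----------
1  | Coco       | Animation
4  | Shrek      | Animation
5  | Inside Out | Animation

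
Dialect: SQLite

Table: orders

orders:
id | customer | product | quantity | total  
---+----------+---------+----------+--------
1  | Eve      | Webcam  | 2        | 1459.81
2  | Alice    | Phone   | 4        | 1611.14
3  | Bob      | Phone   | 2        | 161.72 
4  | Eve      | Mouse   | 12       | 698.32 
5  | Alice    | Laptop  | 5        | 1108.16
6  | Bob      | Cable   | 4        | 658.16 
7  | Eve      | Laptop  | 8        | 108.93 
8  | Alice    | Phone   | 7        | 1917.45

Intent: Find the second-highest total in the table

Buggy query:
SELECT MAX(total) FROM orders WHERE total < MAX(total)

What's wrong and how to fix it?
Bug: MAX(total) on the right of the comparison is an aggregate-in-WHERE error

Fix: Put the inner MAX in a scalar subquery

Corrected query:
SELECT MAX(total) FROM orders WHERE total < (SELECT MAX(total) FROM orders)

Result:
MAX(total)
----------
1611.14   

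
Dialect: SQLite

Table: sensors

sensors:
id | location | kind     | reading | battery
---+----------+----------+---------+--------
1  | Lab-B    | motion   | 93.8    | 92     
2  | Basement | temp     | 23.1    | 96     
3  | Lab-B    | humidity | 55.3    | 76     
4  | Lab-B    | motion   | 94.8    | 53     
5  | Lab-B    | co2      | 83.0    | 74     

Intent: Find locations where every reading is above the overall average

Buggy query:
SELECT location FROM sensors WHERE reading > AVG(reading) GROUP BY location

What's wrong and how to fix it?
Bug: AVG() is an aggregate; it can't sit directly in WHERE

Fix: Compute the overall average in a scalar subquery and compare each group's MIN against it in HAVING

Corrected query:
SELECT location FROM sensors GROUP BY location HAVING MIN(reading) > (SELECT AVG(reading) FROM sensors)

Result:
(no rows)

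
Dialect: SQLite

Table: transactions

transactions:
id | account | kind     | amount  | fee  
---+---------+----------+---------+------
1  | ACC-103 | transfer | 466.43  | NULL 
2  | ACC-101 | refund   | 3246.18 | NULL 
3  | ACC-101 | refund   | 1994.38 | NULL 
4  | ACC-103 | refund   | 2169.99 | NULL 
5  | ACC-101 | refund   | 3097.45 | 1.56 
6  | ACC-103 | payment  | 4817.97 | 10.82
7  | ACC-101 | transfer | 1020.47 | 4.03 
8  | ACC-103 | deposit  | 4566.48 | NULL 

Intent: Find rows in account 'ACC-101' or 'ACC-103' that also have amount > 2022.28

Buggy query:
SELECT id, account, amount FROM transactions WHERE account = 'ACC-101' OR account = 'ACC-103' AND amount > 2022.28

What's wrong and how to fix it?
Bug: Without parentheses, AND is evaluated before OR, so the amount filter only applies to the 'ACC-103' branch

Fix: Group the OR with parentheses (or use IN), then AND the threshold

Corrected query:
SELECT id, account, amount FROM transactions WHERE (account = 'ACC-101' OR account = 'ACC-103') AND amount > 2022.28

Result:
id | account | amount 
---+---------+--------
2  | ACC-101 | 3246.18
4  | ACC-103 | 2169.99
5  | ACC-101 | 3097.45
6  | ACC-103 | 4817.97
8  | ACC-103 | 4566.48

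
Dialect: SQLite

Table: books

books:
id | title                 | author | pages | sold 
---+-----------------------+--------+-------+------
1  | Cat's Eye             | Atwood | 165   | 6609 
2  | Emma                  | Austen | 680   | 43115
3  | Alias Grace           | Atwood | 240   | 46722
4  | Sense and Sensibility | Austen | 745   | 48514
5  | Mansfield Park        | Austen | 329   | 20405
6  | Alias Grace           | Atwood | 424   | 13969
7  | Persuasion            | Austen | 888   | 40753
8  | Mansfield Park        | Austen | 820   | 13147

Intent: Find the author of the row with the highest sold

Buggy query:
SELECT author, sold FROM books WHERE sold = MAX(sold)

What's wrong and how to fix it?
Bug: MAX(sold) is an aggregate and cannot be used directly in WHERE

Fix: Use a subquery: WHERE sold = (SELECT MAX(sold) FROM books)

Corrected query:
SELECT author, sold FROM books WHERE sold = (SELECT MAX(sold) FROM books)

Result:
author | sold 
-------+------
Austen | 48514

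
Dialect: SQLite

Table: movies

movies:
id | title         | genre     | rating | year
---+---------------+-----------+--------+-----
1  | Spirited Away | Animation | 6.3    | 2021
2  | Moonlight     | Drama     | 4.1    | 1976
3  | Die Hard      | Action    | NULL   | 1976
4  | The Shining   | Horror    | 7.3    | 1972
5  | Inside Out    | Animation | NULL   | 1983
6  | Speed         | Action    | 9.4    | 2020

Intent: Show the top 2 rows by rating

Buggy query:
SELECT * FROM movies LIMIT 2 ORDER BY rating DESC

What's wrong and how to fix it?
Bug: ORDER BY cannot follow LIMIT; LIMIT is the final clause

Fix: Sort with ORDER BY, then apply LIMIT

Corrected query:
SELECT * FROM movies ORDER BY rating DESC LIMIT 2

Result:
id | title       | genre  | rating | year
---+-------------+--------+--------+-----
6  | Speed       | Action | 9.4    | 2020
4  | The Shining | Horror | 7.3    | 1972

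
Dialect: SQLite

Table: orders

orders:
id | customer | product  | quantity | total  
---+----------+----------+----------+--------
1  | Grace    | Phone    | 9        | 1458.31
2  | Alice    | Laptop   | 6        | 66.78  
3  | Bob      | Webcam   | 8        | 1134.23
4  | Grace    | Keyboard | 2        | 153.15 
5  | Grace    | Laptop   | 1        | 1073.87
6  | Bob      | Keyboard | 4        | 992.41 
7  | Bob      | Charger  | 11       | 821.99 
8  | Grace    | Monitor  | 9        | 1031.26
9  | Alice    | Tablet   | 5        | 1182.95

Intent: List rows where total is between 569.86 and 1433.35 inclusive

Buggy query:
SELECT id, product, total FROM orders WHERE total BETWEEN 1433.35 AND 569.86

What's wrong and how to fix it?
Bug: The bounds are reversed; BETWEEN a AND b requires a <= b to match anything

Fix: Swap the bounds so the smaller value comes first

Corrected query:
SELECT id, product, total FROM orders WHERE total BETWEEN 569.86 AND 1433.35

Result:
id | product  | total  
---+----------+--------
3  | Webcam   | 1134.23
5  | Laptop   | 1073.87
6  | Keyboard | 992.41 
7  | Charger  | 821.99 
8  | Monitor  | 1031.26
9  | Tablet   | 1182.95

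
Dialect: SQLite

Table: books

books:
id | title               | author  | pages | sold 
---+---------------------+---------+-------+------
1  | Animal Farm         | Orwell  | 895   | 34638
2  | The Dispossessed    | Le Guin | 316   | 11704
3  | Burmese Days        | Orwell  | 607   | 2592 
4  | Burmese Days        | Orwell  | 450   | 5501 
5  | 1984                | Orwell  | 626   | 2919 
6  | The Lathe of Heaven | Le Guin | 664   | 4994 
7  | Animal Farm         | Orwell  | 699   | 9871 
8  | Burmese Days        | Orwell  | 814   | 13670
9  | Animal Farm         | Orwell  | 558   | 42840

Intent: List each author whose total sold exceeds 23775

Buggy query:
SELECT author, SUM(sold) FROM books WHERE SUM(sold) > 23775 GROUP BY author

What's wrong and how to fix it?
Bug: Aggregate functions cannot appear in a WHERE clause

Fix: Use HAVING (which filters groups after aggregation) instead of WHERE

Corrected query:
SELECT author, SUM(sold) FROM books GROUP BY author HAVING SUM(sold) > 23775

Result:
author | SUM(sold)
-------+----------
Orwell | 112031   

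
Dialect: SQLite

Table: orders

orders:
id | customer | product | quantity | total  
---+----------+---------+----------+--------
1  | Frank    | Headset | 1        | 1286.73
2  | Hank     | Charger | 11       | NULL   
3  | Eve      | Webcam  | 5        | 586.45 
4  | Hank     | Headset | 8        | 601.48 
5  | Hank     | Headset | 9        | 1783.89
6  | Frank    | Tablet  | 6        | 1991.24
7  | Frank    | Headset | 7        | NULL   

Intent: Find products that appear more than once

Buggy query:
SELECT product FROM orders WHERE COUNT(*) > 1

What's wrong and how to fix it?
Bug: WHERE can't reference COUNT(*); aggregates are computed after WHERE

Fix: Group first, then use HAVING for the count condition

Corrected query:
SELECT product FROM orders GROUP BY product HAVING COUNT(*) > 1

Result:
product
-------
Headset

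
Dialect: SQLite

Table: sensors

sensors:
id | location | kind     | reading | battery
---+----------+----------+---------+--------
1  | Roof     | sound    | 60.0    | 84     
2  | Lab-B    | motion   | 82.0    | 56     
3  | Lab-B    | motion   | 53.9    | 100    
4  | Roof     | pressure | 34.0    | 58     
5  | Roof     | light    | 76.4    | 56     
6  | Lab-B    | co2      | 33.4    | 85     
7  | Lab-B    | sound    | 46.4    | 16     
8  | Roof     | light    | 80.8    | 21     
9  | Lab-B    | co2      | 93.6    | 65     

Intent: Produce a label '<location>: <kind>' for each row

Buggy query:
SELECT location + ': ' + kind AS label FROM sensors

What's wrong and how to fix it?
Bug: SQLite uses || for string concatenation; + coerces text to numbers (yielding 0)

Fix: Use the || operator for string concatenation

Corrected query:
SELECT location || ': ' || kind AS label FROM sensors

Result:
label         
--------------
Roof: sound   
Lab-B: motion 
Lab-B: motion 
Roof: pressure
Roof: light   
Lab-B: co2    
Lab-B: sound  
Roof: light   
Lab-B: co2    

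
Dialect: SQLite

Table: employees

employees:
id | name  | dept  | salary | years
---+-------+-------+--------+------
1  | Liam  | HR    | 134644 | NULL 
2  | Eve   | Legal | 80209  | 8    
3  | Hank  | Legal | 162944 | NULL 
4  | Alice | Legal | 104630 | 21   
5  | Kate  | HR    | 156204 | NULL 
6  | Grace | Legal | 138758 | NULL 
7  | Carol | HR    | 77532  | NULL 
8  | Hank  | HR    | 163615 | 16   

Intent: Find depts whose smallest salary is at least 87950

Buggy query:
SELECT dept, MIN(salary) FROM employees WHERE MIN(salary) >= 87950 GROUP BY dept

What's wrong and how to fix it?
Bug: Aggregates like MIN are computed per group after WHERE runs

Fix: Replace WHERE with HAVING after the GROUP BY

Corrected query:
SELECT dept, MIN(salary) FROM employees GROUP BY dept HAVING MIN(salary) >= 87950

Result:
(no rows)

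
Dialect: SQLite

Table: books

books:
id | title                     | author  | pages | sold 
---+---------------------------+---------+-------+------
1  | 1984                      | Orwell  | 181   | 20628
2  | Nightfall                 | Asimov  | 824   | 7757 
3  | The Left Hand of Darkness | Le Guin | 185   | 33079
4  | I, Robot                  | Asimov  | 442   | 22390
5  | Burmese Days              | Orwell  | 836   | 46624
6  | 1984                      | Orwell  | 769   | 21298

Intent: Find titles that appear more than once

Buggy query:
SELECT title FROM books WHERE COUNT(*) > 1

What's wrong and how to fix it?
Bug: WHERE can't reference COUNT(*); aggregates are computed after WHERE

Fix: Group first, then use HAVING for the count condition

Corrected query:
SELECT title FROM books GROUP BY title HAVING COUNT(*) > 1

Result:
title
-----
1984 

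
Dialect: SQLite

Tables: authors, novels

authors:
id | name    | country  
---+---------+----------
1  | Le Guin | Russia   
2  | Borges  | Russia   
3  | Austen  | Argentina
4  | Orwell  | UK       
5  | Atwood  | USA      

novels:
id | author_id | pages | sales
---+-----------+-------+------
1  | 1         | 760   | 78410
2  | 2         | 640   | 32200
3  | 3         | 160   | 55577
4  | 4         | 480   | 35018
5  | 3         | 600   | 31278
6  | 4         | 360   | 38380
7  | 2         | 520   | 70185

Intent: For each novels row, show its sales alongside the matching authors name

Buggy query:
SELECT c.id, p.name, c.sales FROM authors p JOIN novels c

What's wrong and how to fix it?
Bug: Missing join condition: each novels row is matched to all authors rows instead of just its own

Fix: Specify the join condition linking the foreign key to the parent id

Corrected query:
SELECT c.id, p.name, c.sales FROM authors p JOIN novels c ON c.author_id = p.id

Result:
id | name    | sales
---+---------+------
1  | Le Guin | 78410
2  | Borges  | 32200
3  | Austen  | 55577
4  | Orwell  | 35018
5  | Austen  | 31278
6  | Orwell  | 38380
7  | Borges  | 70185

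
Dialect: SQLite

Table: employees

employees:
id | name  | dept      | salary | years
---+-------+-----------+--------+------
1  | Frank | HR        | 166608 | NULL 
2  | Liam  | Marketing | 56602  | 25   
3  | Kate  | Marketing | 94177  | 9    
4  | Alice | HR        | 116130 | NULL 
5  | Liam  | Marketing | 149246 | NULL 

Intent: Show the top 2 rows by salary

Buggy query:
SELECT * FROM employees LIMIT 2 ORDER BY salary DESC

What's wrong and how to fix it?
Bug: ORDER BY cannot follow LIMIT; LIMIT is the final clause

Fix: Swap the clauses: ORDER BY first, then LIMIT

Corrected query:
SELECT * FROM employees ORDER BY salary DESC LIMIT 2

Result:
id | name  | dept      | salary | years
---+-------+-----------+--------+------
1  | Frank | HR        | 166608 | NULL 
5  | Liam  | Marketing | 149246 | NULL 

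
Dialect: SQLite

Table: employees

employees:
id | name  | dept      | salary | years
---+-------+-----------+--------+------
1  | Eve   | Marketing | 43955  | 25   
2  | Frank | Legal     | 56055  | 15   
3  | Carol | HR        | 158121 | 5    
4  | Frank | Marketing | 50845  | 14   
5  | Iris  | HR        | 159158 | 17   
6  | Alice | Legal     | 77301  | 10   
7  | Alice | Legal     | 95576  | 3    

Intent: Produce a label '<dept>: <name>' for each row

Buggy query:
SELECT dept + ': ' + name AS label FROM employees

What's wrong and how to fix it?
Bug: '+' is numeric addition; on text columns SQLite converts them to 0 instead of concatenating

Fix: Replace + with || to concatenate text

Corrected query:
SELECT dept || ': ' || name AS label FROM employees

Result:
label           
----------------
Marketing: Eve  
Legal: Frank    
HR: Carol       
Marketing: Frank
HR: Iris        
Legal: Alice    
Legal: Alice    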